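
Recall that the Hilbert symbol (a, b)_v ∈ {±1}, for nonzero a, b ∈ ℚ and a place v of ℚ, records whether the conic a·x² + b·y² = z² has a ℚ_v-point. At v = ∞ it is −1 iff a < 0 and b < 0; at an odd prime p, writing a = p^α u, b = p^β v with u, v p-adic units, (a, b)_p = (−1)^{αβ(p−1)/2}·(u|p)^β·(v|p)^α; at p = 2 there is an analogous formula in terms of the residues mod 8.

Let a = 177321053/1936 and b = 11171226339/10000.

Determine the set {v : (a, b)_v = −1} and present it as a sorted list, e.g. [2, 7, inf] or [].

[7, 19]

Mod squares: a ≡ 437, b ≡ 3059. Check v ∈ {∞, 2, 3, 5, 7, 11, 13, 19, 23}.
v=2: v_2(a)=-4, v_2(b)=-4; units ≡ 5, 3 (mod 8); ε·ε+αω+βω = 0·1+-4·1+-4·1 ≡ 0  ⇒  (a,b)_2 = +1.
v=11: a=11^-2·(≡6), b=11^0·(≡9) mod 11; (6|11)=-1, (9|11)=+1; (−1)^{-2·0·5}·(-1)^0·(+1)^-2 = +1.
v=5: a=5^0·(≡3), b=5^-4·(≡4) mod 5; (3|5)=-1, (4|5)=+1; (−1)^{0·-4·2}·(-1)^-4·(+1)^0 = +1.
v=13: a=13^2·(≡6), b=13^2·(≡4) mod 13; (6|13)=-1, (4|13)=+1; (−1)^{2·2·6}·(-1)^2·(+1)^2 = +1.
v=3: a=3^0·(≡2), b=3^2·(≡2) mod 3; (2|3)=-1, (2|3)=-1; (−1)^{0·2·1}·(-1)^2·(-1)^0 = +1.
v=23: a=23^1·(≡20), b=23^1·(≡4) mod 23; (20|23)=-1, (4|23)=+1; (−1)^{1·1·11}·(-1)^1·(+1)^1 = +1.
v=19: a=19^1·(≡9), b=19^1·(≡1) mod 19; (9|19)=+1, (1|19)=+1; (−1)^{1·1·9}·(+1)^1·(+1)^1 = -1.
v=∞: 437 > 0 and 3059 > 0  ⇒  (a,b)_∞ = +1.
v=7: a=7^4·(≡6), b=7^5·(≡5) mod 7; (6|7)=-1, (5|7)=-1; (−1)^{4·5·3}·(-1)^5·(-1)^4 = -1.
|Ram(437, 3059)| = 2, even; anisotropic at {7, 19}.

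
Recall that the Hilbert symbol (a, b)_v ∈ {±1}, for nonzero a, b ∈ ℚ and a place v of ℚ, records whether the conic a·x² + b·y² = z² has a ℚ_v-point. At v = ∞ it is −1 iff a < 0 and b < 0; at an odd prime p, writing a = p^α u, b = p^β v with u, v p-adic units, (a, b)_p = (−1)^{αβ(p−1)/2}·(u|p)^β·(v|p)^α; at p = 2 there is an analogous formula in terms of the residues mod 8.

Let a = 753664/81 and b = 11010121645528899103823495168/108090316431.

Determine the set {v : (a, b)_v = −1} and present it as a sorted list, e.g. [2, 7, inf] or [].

(a, b) ≡ (46, 24242) mod (ℚ^×)²; places V = {2, 3, 11, 13, 17, 23, 31, ∞}.
(a,b)_∞: sgn(46)=+, sgn(24242)=+, so +1.
(a,b)_17: α=0, u≡12; β=3, v≡4 (mod 17); (12|17)=-1, (4|17)=+1; sign (−1)^0·-1^3·+1^0 = -1.
(a,b)_23: α=1, u≡9; β=3, v≡5 (mod 23); (9|23)=+1, (5|23)=-1; sign (−1)^1·+1^3·-1^1 = +1.
(a,b)_2: α=15, β=53; u≡7, v≡1 (mod 8); ε(u)ε(v)=1·0, αω(v)=15·0, βω(u)=53·0; sum ≡ 0  ⇒  +1.
(a,b)_3: α=-4, u≡1; β=-20, v≡2 (mod 3); (1|3)=+1, (2|3)=-1; sign (−1)^0·+1^-20·-1^-4 = +1.
(a,b)_11: α=0, u≡8; β=2, v≡9 (mod 11); (8|11)=-1, (9|11)=+1; sign (−1)^0·-1^2·+1^0 = +1.
(a,b)_13: α=0, u≡5; β=2, v≡4 (mod 13); (5|13)=-1, (4|13)=+1; sign (−1)^0·-1^2·+1^0 = +1.
(a,b)_31: α=0, u≡11; β=-1, v≡8 (mod 31); (11|31)=-1, (8|31)=+1; sign (−1)^0·-1^-1·+1^0 = -1.
|Ram(46, 24242)| = 2, even; anisotropic at {17, 31}.

[17, 31]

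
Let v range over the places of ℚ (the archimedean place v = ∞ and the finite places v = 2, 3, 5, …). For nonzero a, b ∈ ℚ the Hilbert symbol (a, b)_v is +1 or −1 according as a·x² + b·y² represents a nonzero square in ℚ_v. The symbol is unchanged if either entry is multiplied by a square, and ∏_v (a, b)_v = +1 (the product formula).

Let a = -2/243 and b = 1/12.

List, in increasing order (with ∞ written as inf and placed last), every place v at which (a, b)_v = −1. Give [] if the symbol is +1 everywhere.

(a, b) ≡ (-6, 3) mod (ℚ^×)²; places V = {2, 3, ∞}.
(a,b)_3: α=-5, u≡1; β=-1, v≡1 (mod 3); (1|3)=+1, (1|3)=+1; sign (−1)^1·+1^-1·+1^-5 = -1.
(a,b)_2: α=1, β=-2; u≡5, v≡3 (mod 8); ε(u)ε(v)=0·1, αω(v)=1·1, βω(u)=-2·1; sum ≡ 1  ⇒  -1.
(a,b)_∞: sgn(-6)=−, sgn(3)=+, so +1.
(-6, 3 / ℚ) ramifies at {2, 3}: a division algebra.

[2, 3]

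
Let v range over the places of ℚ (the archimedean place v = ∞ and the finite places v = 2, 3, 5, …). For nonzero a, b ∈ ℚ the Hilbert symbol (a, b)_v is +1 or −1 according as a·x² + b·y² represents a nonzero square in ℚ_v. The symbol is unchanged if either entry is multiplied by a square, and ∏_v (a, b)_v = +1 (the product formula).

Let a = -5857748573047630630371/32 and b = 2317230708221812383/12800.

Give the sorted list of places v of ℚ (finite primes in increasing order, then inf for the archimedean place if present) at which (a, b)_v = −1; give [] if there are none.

[2, 3, 7, 23]

(a, b) ≡ (-4282278, 14) mod (ℚ^×)²; places V = {2, 3, 5, 7, 11, 13, 19, 23, 31, ∞}.
(a,b)_5: α=0, u≡2; β=-2, v≡4 (mod 5); (2|5)=-1, (4|5)=+1; sign (−1)^0·-1^-2·+1^0 = +1.
(a,b)_11: α=3, u≡1; β=4, v≡3 (mod 11); (1|11)=+1, (3|11)=+1; sign (−1)^0·+1^4·+1^3 = +1.
(a,b)_2: α=-5, β=-9; u≡5, v≡7 (mod 8); ε(u)ε(v)=0·1, αω(v)=-5·0, βω(u)=-9·1; sum ≡ 1  ⇒  -1.
(a,b)_31: α=3, u≡3; β=2, v≡10 (mod 31); (3|31)=-1, (10|31)=+1; sign (−1)^0·-1^2·+1^3 = +1.
(a,b)_∞: sgn(-4282278)=−, sgn(14)=+, so +1.
(a,b)_3: α=7, u≡1; β=6, v≡2 (mod 3); (1|3)=+1, (2|3)=-1; sign (−1)^0·+1^6·-1^7 = -1.
(a,b)_19: α=2, u≡13; β=2, v≡18 (mod 19); (13|19)=-1, (18|19)=-1; sign (−1)^0·-1^2·-1^2 = +1.
(a,b)_7: α=1, u≡4; β=1, v≡4 (mod 7); (4|7)=+1, (4|7)=+1; sign (−1)^1·+1^1·+1^1 = -1.
(a,b)_13: α=3, u≡9; β=2, v≡1 (mod 13); (9|13)=+1, (1|13)=+1; sign (−1)^0·+1^2·+1^3 = +1.
(a,b)_23: α=3, u≡17; β=2, v≡10 (mod 23); (17|23)=-1, (10|23)=-1; sign (−1)^0·-1^2·-1^3 = -1.
|Ram(-4282278, 14)| = 4, even; anisotropic at {2, 3, 7, 23}.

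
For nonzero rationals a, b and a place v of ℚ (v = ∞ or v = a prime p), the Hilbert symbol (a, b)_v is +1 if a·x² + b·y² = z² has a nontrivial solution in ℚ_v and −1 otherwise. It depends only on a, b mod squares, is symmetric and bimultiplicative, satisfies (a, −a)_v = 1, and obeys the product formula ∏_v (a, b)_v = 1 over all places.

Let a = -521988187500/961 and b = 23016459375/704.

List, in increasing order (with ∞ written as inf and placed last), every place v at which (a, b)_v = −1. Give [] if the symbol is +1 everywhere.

[13, 19]

(a, b) ≡ (-19, 85085) mod (ℚ^×)²; places V = {2, 3, 5, 7, 11, 13, 17, 19, 23, 31, ∞}.
(a,b)_3: α=2, u≡2; β=2, v≡2 (mod 3); (2|3)=-1, (2|3)=-1; sign (−1)^0·-1^2·-1^2 = +1.
(a,b)_31: α=-2, u≡30; β=0, v≡26 (mod 31); (30|31)=-1, (26|31)=-1; sign (−1)^0·-1^0·-1^-2 = +1.
(a,b)_19: α=1, u≡14; β=0, v≡13 (mod 19); (14|19)=-1, (13|19)=-1; sign (−1)^0·-1^0·-1^1 = -1.
(a,b)_17: α=2, u≡16; β=1, v≡12 (mod 17); (16|17)=+1, (12|17)=-1; sign (−1)^0·+1^1·-1^2 = +1.
(a,b)_5: α=6, u≡1; β=5, v≡3 (mod 5); (1|5)=+1, (3|5)=-1; sign (−1)^0·+1^5·-1^6 = +1.
(a,b)_11: α=0, u≡3; β=-1, v≡7 (mod 11); (3|11)=+1, (7|11)=-1; sign (−1)^0·+1^-1·-1^0 = +1.
(a,b)_23: α=0, u≡9; β=2, v≡18 (mod 23); (9|23)=+1, (18|23)=+1; sign (−1)^0·+1^2·+1^0 = +1.
(a,b)_∞: sgn(-19)=−, sgn(85085)=+, so +1.
(a,b)_2: α=2, β=-6; u≡5, v≡5 (mod 8); ε(u)ε(v)=0·0, αω(v)=2·1, βω(u)=-6·1; sum ≡ 0  ⇒  +1.
(a,b)_7: α=0, u≡2; β=1, v≡3 (mod 7); (2|7)=+1, (3|7)=-1; sign (−1)^0·+1^1·-1^0 = +1.
(a,b)_13: α=2, u≡2; β=1, v≡2 (mod 13); (2|13)=-1, (2|13)=-1; sign (−1)^0·-1^1·-1^2 = -1.
Ram(-19, 85085) = {13, 19}; no ℚ_13-point on the conic.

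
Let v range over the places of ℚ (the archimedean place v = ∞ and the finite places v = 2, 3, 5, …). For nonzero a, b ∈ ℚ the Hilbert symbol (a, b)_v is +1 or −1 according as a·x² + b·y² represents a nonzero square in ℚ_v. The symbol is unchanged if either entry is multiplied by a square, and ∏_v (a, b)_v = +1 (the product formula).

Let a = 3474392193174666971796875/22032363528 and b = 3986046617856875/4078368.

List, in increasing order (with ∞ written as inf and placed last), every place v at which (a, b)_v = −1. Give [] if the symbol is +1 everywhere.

Mod squares: a ≡ 3190, b ≡ 1798. Check v ∈ {∞, 2, 3, 5, 7, 11, 13, 17, 19, 29, 31}.
v=29: a=29^1·(≡7), b=29^1·(≡4) mod 29; (7|29)=+1, (4|29)=+1; (−1)^{1·1·14}·(+1)^1·(+1)^1 = +1.
v=17: a=17^-2·(≡10), b=17^-2·(≡1) mod 17; (10|17)=-1, (1|17)=+1; (−1)^{-2·-2·8}·(-1)^-2·(+1)^-2 = +1.
v=19: a=19^2·(≡6), b=19^2·(≡14) mod 19; (6|19)=+1, (14|19)=-1; (−1)^{2·2·9}·(+1)^2·(-1)^2 = +1.
v=5: a=5^7·(≡3), b=5^4·(≡2) mod 5; (3|5)=-1, (2|5)=-1; (−1)^{7·4·2}·(-1)^4·(-1)^7 = -1.
v=2: v_2(a)=-3, v_2(b)=-5; units ≡ 3, 3 (mod 8); ε·ε+αω+βω = 1·1+-3·1+-5·1 ≡ 1  ⇒  (a,b)_2 = -1.
v=13: a=13^4·(≡7), b=13^2·(≡3) mod 13; (7|13)=-1, (3|13)=+1; (−1)^{4·2·6}·(-1)^2·(+1)^4 = +1.
v=31: a=31^4·(≡7), b=31^3·(≡27) mod 31; (7|31)=+1, (27|31)=-1; (−1)^{4·3·15}·(+1)^3·(-1)^4 = +1.
v=11: a=11^5·(≡5), b=11^2·(≡9) mod 11; (5|11)=+1, (9|11)=+1; (−1)^{5·2·5}·(+1)^2·(+1)^5 = +1.
v=7: a=7^-6·(≡6), b=7^-2·(≡6) mod 7; (6|7)=-1, (6|7)=-1; (−1)^{-6·-2·3}·(-1)^-2·(-1)^-6 = +1.
v=3: a=3^-4·(≡1), b=3^-2·(≡1) mod 3; (1|3)=+1, (1|3)=+1; (−1)^{-4·-2·1}·(+1)^-2·(+1)^-4 = +1.
v=∞: 3190 > 0 and 1798 > 0  ⇒  (a,b)_∞ = +1.
Ram(3190, 1798) = {2, 5}; no ℚ_2-point on the conic.

[2, 5]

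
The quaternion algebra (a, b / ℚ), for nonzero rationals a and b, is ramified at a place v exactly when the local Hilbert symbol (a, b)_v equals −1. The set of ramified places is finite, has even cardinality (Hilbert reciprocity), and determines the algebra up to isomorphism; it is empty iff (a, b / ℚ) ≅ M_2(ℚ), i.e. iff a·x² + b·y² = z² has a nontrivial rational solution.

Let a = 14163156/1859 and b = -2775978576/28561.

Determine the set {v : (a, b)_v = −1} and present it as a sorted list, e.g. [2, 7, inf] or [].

Mod squares: a ≡ 88319, b ≡ -8029. Check v ∈ {∞, 2, 3, 7, 11, 13, 31, 37}.
v=13: a=13^-2·(≡3), b=13^-4·(≡6) mod 13; (3|13)=+1, (6|13)=-1; (−1)^{-2·-4·6}·(+1)^-4·(-1)^-2 = +1.
v=7: a=7^3·(≡5), b=7^5·(≡4) mod 7; (5|7)=-1, (4|7)=+1; (−1)^{3·5·3}·(-1)^5·(+1)^3 = +1.
v=31: a=31^1·(≡2), b=31^1·(≡2) mod 31; (2|31)=+1, (2|31)=+1; (−1)^{1·1·15}·(+1)^1·(+1)^1 = -1.
v=∞: 88319 > 0 and -8029 < 0  ⇒  (a,b)_∞ = +1.
v=2: v_2(a)=2, v_2(b)=4; units ≡ 7, 3 (mod 8); ε·ε+αω+βω = 1·1+2·1+4·0 ≡ 1  ⇒  (a,b)_2 = -1.
v=3: a=3^2·(≡2), b=3^2·(≡2) mod 3; (2|3)=-1, (2|3)=-1; (−1)^{2·2·1}·(-1)^2·(-1)^2 = +1.
v=37: a=37^1·(≡19), b=37^1·(≡35) mod 37; (19|37)=-1, (35|37)=-1; (−1)^{1·1·18}·(-1)^1·(-1)^1 = +1.
v=11: a=11^-1·(≡10), b=11^0·(≡5) mod 11; (10|11)=-1, (5|11)=+1; (−1)^{-1·0·5}·(-1)^0·(+1)^-1 = +1.
(88319, -8029 / ℚ) ramifies at {2, 31}: a division algebra.

[2, 31]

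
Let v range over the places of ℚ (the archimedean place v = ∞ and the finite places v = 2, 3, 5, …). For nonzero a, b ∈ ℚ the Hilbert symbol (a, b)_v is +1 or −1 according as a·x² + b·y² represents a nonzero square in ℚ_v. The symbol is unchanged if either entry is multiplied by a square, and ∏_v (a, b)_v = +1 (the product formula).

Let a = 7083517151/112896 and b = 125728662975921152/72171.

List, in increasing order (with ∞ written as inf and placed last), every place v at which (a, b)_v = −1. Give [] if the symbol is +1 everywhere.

[11, 41, 43, 53]

(a, b) ≡ (2279, 3157) mod (ℚ^×)²; places V = {2, 3, 7, 11, 41, 43, 53, ∞}.
(a,b)_53: α=1, u≡9; β=2, v≡19 (mod 53); (9|53)=+1, (19|53)=-1; sign (−1)^0·+1^2·-1^1 = -1.
(a,b)_11: α=0, u≡6; β=-1, v≡3 (mod 11); (6|11)=-1, (3|11)=+1; sign (−1)^0·-1^-1·+1^0 = -1.
(a,b)_3: α=-2, u≡2; β=-8, v≡1 (mod 3); (2|3)=-1, (1|3)=+1; sign (−1)^0·-1^-8·+1^-2 = +1.
(a,b)_43: α=3, u≡6; β=2, v≡8 (mod 43); (6|43)=+1, (8|43)=-1; sign (−1)^0·+1^2·-1^3 = -1.
(a,b)_∞: sgn(2279)=+, sgn(3157)=+, so +1.
(a,b)_7: α=-2, u≡4; β=3, v≡3 (mod 7); (4|7)=+1, (3|7)=-1; sign (−1)^0·+1^3·-1^-2 = +1.
(a,b)_2: α=-8, β=10; u≡7, v≡5 (mod 8); ε(u)ε(v)=1·0, αω(v)=-8·1, βω(u)=10·0; sum ≡ 0  ⇒  +1.
(a,b)_41: α=2, u≡22; β=3, v≡1 (mod 41); (22|41)=-1, (1|41)=+1; sign (−1)^0·-1^3·+1^2 = -1.
|Ram(2279, 3157)| = 4, even; anisotropic at {11, 41, 43, 53}.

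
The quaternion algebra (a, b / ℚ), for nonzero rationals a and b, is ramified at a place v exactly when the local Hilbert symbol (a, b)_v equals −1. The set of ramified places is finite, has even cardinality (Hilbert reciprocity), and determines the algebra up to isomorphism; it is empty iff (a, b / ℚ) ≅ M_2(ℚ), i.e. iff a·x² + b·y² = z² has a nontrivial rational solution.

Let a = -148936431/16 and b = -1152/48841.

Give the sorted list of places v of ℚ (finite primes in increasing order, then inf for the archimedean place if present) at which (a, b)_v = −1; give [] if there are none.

Mod squares: a ≡ -62031, b ≡ -2. Check v ∈ {∞, 2, 3, 7, 13, 17, 23, 29, 31}.
v=13: a=13^0·(≡2), b=13^-2·(≡6) mod 13; (2|13)=-1, (6|13)=-1; (−1)^{0·-2·6}·(-1)^-2·(-1)^0 = +1.
v=2: v_2(a)=-4, v_2(b)=7; units ≡ 1, 7 (mod 8); ε·ε+αω+βω = 0·1+-4·0+7·0 ≡ 0  ⇒  (a,b)_2 = +1.
v=31: a=31^1·(≡20), b=31^0·(≡21) mod 31; (20|31)=+1, (21|31)=-1; (−1)^{1·0·15}·(+1)^0·(-1)^1 = -1.
v=7: a=7^4·(≡5), b=7^0·(≡5) mod 7; (5|7)=-1, (5|7)=-1; (−1)^{4·0·3}·(-1)^0·(-1)^4 = +1.
v=23: a=23^1·(≡11), b=23^0·(≡19) mod 23; (11|23)=-1, (19|23)=-1; (−1)^{1·0·11}·(-1)^0·(-1)^1 = -1.
v=29: a=29^1·(≡1), b=29^0·(≡19) mod 29; (1|29)=+1, (19|29)=-1; (−1)^{1·0·14}·(+1)^0·(-1)^1 = -1.
v=3: a=3^1·(≡2), b=3^2·(≡1) mod 3; (2|3)=-1, (1|3)=+1; (−1)^{1·2·1}·(-1)^2·(+1)^1 = +1.
v=∞: -62031 < 0 and -2 < 0  ⇒  (a,b)_∞ = -1.
v=17: a=17^0·(≡9), b=17^-2·(≡13) mod 17; (9|17)=+1, (13|17)=+1; (−1)^{0·-2·8}·(+1)^-2·(+1)^0 = +1.
|Ram(-62031, -2)| = 4, even; anisotropic at {23, 29, 31, ∞}.

[23, 29, 31, inf]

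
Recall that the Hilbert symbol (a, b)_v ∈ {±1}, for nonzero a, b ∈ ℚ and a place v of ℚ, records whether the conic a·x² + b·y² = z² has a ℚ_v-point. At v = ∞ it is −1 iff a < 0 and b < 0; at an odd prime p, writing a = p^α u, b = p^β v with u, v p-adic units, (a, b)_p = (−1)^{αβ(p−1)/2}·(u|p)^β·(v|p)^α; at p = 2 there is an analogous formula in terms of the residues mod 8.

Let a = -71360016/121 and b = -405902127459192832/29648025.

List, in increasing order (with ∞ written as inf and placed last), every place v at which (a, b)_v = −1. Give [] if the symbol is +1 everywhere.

(a, b) ≡ (-4641, -13) mod (ℚ^×)²; places V = {2, 3, 5, 7, 11, 13, 17, 31, ∞}.
(a,b)_3: α=1, u≡1; β=-4, v≡2 (mod 3); (1|3)=+1, (2|3)=-1; sign (−1)^0·+1^-4·-1^1 = -1.
(a,b)_17: α=1, u≡13; β=2, v≡2 (mod 17); (13|17)=+1, (2|17)=+1; sign (−1)^0·+1^2·+1^1 = +1.
(a,b)_5: α=0, u≡4; β=-2, v≡3 (mod 5); (4|5)=+1, (3|5)=-1; sign (−1)^0·+1^-2·-1^0 = +1.
(a,b)_2: α=4, β=12; u≡7, v≡3 (mod 8); ε(u)ε(v)=1·1, αω(v)=4·1, βω(u)=12·0; sum ≡ 1  ⇒  -1.
(a,b)_∞: sgn(-4641)=−, sgn(-13)=−, so -1.
(a,b)_13: α=1, u≡11; β=5, v≡9 (mod 13); (11|13)=-1, (9|13)=+1; sign (−1)^0·-1^5·+1^1 = -1.
(a,b)_7: α=1, u≡4; β=0, v≡1 (mod 7); (4|7)=+1, (1|7)=+1; sign (−1)^0·+1^0·+1^1 = +1.
(a,b)_31: α=2, u≡14; β=4, v≡18 (mod 31); (14|31)=+1, (18|31)=+1; sign (−1)^0·+1^4·+1^2 = +1.
(a,b)_11: α=-2, u≡9; β=-4, v≡5 (mod 11); (9|11)=+1, (5|11)=+1; sign (−1)^0·+1^-4·+1^-2 = +1.
Ram(-4641, -13) = {2, 3, 13, ∞}; no ℚ_2-point on the conic.

[2, 3, 13, inf]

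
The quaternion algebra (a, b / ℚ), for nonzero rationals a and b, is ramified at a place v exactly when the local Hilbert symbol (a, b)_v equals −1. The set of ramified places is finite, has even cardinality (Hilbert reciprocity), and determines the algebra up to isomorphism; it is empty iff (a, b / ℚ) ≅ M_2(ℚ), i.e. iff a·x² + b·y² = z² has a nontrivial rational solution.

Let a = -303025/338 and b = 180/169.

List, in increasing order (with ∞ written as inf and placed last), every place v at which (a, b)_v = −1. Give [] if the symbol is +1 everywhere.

[2, 5, 17, 23]

(a, b) ≡ (-24242, 5) mod (ℚ^×)²; places V = {2, 3, 5, 13, 17, 23, 31, ∞}.
(a,b)_∞: sgn(-24242)=−, sgn(5)=+, so +1.
(a,b)_31: α=1, u≡24; β=0, v≡4 (mod 31); (24|31)=-1, (4|31)=+1; sign (−1)^0·-1^0·+1^1 = +1.
(a,b)_17: α=1, u≡13; β=0, v≡7 (mod 17); (13|17)=+1, (7|17)=-1; sign (−1)^0·+1^0·-1^1 = -1.
(a,b)_23: α=1, u≡6; β=0, v≡11 (mod 23); (6|23)=+1, (11|23)=-1; sign (−1)^0·+1^0·-1^1 = -1.
(a,b)_2: α=-1, β=2; u≡7, v≡5 (mod 8); ε(u)ε(v)=1·0, αω(v)=-1·1, βω(u)=2·0; sum ≡ 1  ⇒  -1.
(a,b)_5: α=2, u≡3; β=1, v≡4 (mod 5); (3|5)=-1, (4|5)=+1; sign (−1)^0·-1^1·+1^2 = -1.
(a,b)_3: α=0, u≡1; β=2, v≡2 (mod 3); (1|3)=+1, (2|3)=-1; sign (−1)^0·+1^2·-1^0 = +1.
(a,b)_13: α=-2, u≡9; β=-2, v≡11 (mod 13); (9|13)=+1, (11|13)=-1; sign (−1)^0·+1^-2·-1^-2 = +1.
(-24242, 5 / ℚ) ramifies at {2, 5, 17, 23}: a division algebra.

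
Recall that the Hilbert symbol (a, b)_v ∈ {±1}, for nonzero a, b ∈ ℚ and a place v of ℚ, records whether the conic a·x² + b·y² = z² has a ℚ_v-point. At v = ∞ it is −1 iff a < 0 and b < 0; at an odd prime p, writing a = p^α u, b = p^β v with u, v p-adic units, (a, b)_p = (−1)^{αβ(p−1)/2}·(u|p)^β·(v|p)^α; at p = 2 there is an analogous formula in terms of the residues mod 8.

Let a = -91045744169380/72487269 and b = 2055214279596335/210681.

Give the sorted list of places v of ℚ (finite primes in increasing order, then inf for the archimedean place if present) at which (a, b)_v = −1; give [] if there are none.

[2, 5, 11, 43]

Mod squares: a ≡ -891605, b ≡ 707135. Check v ∈ {∞, 2, 3, 5, 7, 11, 13, 17, 23, 29, 31, 43}.
v=13: a=13^5·(≡10), b=13^5·(≡10) mod 13; (10|13)=+1, (10|13)=+1; (−1)^{5·5·6}·(+1)^5·(+1)^5 = +1.
v=7: a=7^2·(≡5), b=7^0·(≡2) mod 7; (5|7)=-1, (2|7)=+1; (−1)^{2·0·3}·(-1)^0·(+1)^2 = +1.
v=43: a=43^1·(≡20), b=43^1·(≡8) mod 43; (20|43)=-1, (8|43)=-1; (−1)^{1·1·21}·(-1)^1·(-1)^1 = -1.
v=23: a=23^2·(≡6), b=23^1·(≡17) mod 23; (6|23)=+1, (17|23)=-1; (−1)^{2·1·11}·(+1)^1·(-1)^2 = +1.
v=31: a=31^-2·(≡6), b=31^0·(≡20) mod 31; (6|31)=-1, (20|31)=+1; (−1)^{-2·0·15}·(-1)^0·(+1)^-2 = +1.
v=17: a=17^-2·(≡14), b=17^-2·(≡10) mod 17; (14|17)=-1, (10|17)=-1; (−1)^{-2·-2·8}·(-1)^-2·(-1)^-2 = +1.
v=11: a=11^1·(≡4), b=11^3·(≡4) mod 11; (4|11)=+1, (4|11)=+1; (−1)^{1·3·5}·(+1)^3·(+1)^1 = -1.
v=5: a=5^1·(≡1), b=5^1·(≡2) mod 5; (1|5)=+1, (2|5)=-1; (−1)^{1·1·2}·(+1)^1·(-1)^1 = -1.
v=3: a=3^-2·(≡1), b=3^-6·(≡2) mod 3; (1|3)=+1, (2|3)=-1; (−1)^{-2·-6·1}·(+1)^-6·(-1)^-2 = +1.
v=∞: -891605 < 0 and 707135 > 0  ⇒  (a,b)_∞ = +1.
v=29: a=29^-1·(≡24), b=29^2·(≡24) mod 29; (24|29)=+1, (24|29)=+1; (−1)^{-1·2·14}·(+1)^2·(+1)^-1 = +1.
v=2: v_2(a)=2, v_2(b)=0; units ≡ 3, 7 (mod 8); ε·ε+αω+βω = 1·1+2·0+0·1 ≡ 1  ⇒  (a,b)_2 = -1.
Ram(-891605, 707135) = {2, 5, 11, 43}; no ℚ_2-point on the conic.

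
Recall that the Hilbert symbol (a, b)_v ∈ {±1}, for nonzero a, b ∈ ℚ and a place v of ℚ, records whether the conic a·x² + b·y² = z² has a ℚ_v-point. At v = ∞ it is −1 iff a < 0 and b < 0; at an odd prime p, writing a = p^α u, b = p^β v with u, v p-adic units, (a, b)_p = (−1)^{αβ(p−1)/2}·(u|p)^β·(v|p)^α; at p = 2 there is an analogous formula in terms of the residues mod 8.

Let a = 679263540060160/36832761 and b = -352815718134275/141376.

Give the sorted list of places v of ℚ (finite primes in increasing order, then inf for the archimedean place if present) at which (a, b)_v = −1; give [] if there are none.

(a, b) ≡ (93610, -11) mod (ℚ^×)²; places V = {2, 3, 5, 7, 11, 17, 23, 37, 47, ∞}.
(a,b)_17: α=-4, u≡13; β=0, v≡11 (mod 17); (13|17)=+1, (11|17)=-1; sign (−1)^0·+1^0·-1^-4 = +1.
(a,b)_11: α=7, u≡8; β=7, v≡10 (mod 11); (8|11)=-1, (10|11)=-1; sign (−1)^1·-1^7·-1^7 = -1.
(a,b)_23: α=1, u≡21; β=2, v≡6 (mod 23); (21|23)=-1, (6|23)=+1; sign (−1)^0·-1^2·+1^1 = +1.
(a,b)_37: α=1, u≡31; β=2, v≡28 (mod 37); (31|37)=-1, (28|37)=+1; sign (−1)^0·-1^2·+1^1 = +1.
(a,b)_2: α=13, β=-6; u≡5, v≡5 (mod 8); ε(u)ε(v)=0·0, αω(v)=13·1, βω(u)=-6·1; sum ≡ 1  ⇒  -1.
(a,b)_5: α=1, u≡2; β=2, v≡4 (mod 5); (2|5)=-1, (4|5)=+1; sign (−1)^0·-1^2·+1^1 = +1.
(a,b)_∞: sgn(93610)=+, sgn(-11)=−, so +1.
(a,b)_7: α=-2, u≡6; β=0, v≡6 (mod 7); (6|7)=-1, (6|7)=-1; sign (−1)^0·-1^0·-1^-2 = +1.
(a,b)_47: α=0, u≡22; β=-2, v≡27 (mod 47); (22|47)=-1, (27|47)=+1; sign (−1)^0·-1^-2·+1^0 = +1.
(a,b)_3: α=-2, u≡1; β=0, v≡1 (mod 3); (1|3)=+1, (1|3)=+1; sign (−1)^0·+1^0·+1^-2 = +1.
(93610, -11 / ℚ) ramifies at {2, 11}: a division algebra.

[2, 11]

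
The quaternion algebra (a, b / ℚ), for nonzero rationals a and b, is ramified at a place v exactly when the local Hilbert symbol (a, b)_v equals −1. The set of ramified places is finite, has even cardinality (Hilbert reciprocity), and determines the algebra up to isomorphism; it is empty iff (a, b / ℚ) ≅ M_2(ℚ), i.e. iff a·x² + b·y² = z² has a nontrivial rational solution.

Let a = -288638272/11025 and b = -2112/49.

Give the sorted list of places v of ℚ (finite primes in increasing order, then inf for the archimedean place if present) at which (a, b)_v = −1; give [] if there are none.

Mod squares: a ≡ -13, b ≡ -33. Check v ∈ {∞, 2, 3, 5, 7, 11, 13, 19, 31}.
v=31: a=31^2·(≡5), b=31^0·(≡17) mod 31; (5|31)=+1, (17|31)=-1; (−1)^{2·0·15}·(+1)^0·(-1)^2 = +1.
v=2: v_2(a)=6, v_2(b)=6; units ≡ 3, 7 (mod 8); ε·ε+αω+βω = 1·1+6·0+6·1 ≡ 1  ⇒  (a,b)_2 = -1.
v=∞: -13 < 0 and -33 < 0  ⇒  (a,b)_∞ = -1.
v=19: a=19^2·(≡5), b=19^0·(≡17) mod 19; (5|19)=+1, (17|19)=+1; (−1)^{2·0·9}·(+1)^0·(+1)^2 = +1.
v=5: a=5^-2·(≡3), b=5^0·(≡2) mod 5; (3|5)=-1, (2|5)=-1; (−1)^{-2·0·2}·(-1)^0·(-1)^-2 = +1.
v=3: a=3^-2·(≡2), b=3^1·(≡1) mod 3; (2|3)=-1, (1|3)=+1; (−1)^{-2·1·1}·(-1)^1·(+1)^-2 = -1.
v=13: a=13^1·(≡3), b=13^0·(≡2) mod 13; (3|13)=+1, (2|13)=-1; (−1)^{1·0·6}·(+1)^0·(-1)^1 = -1.
v=7: a=7^-2·(≡1), b=7^-2·(≡2) mod 7; (1|7)=+1, (2|7)=+1; (−1)^{-2·-2·3}·(+1)^-2·(+1)^-2 = +1.
v=11: a=11^0·(≡4), b=11^1·(≡10) mod 11; (4|11)=+1, (10|11)=-1; (−1)^{0·1·5}·(+1)^1·(-1)^0 = +1.
(-13, -33 / ℚ) ramifies at {2, 3, 13, ∞}: a division algebra.

[2, 3, 13, inf]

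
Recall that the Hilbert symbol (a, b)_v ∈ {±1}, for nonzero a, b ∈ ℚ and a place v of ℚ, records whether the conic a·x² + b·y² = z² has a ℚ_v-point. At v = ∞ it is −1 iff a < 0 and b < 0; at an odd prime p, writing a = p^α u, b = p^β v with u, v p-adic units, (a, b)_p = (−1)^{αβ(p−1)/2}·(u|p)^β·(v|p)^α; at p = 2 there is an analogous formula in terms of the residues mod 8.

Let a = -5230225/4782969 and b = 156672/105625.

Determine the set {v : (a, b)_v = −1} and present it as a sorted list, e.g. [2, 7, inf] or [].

[7, 17]

(a, b) ≡ (-1729, 17) mod (ℚ^×)²; places V = {2, 3, 5, 7, 11, 13, 17, 19, ∞}.
(a,b)_7: α=1, u≡6; β=0, v≡6 (mod 7); (6|7)=-1, (6|7)=-1; sign (−1)^0·-1^0·-1^1 = -1.
(a,b)_3: α=-14, u≡2; β=2, v≡2 (mod 3); (2|3)=-1, (2|3)=-1; sign (−1)^0·-1^2·-1^-14 = +1.
(a,b)_19: α=1, u≡4; β=0, v≡9 (mod 19); (4|19)=+1, (9|19)=+1; sign (−1)^0·+1^0·+1^1 = +1.
(a,b)_2: α=0, β=10; u≡7, v≡1 (mod 8); ε(u)ε(v)=1·0, αω(v)=0·0, βω(u)=10·0; sum ≡ 0  ⇒  +1.
(a,b)_17: α=0, u≡6; β=1, v≡9 (mod 17); (6|17)=-1, (9|17)=+1; sign (−1)^0·-1^1·+1^0 = -1.
(a,b)_11: α=2, u≡4; β=0, v≡7 (mod 11); (4|11)=+1, (7|11)=-1; sign (−1)^0·+1^0·-1^2 = +1.
(a,b)_13: α=1, u≡10; β=-2, v≡9 (mod 13); (10|13)=+1, (9|13)=+1; sign (−1)^0·+1^-2·+1^1 = +1.
(a,b)_∞: sgn(-1729)=−, sgn(17)=+, so +1.
(a,b)_5: α=2, u≡4; β=-4, v≡3 (mod 5); (4|5)=+1, (3|5)=-1; sign (−1)^0·+1^-4·-1^2 = +1.
(-1729, 17 / ℚ) ramifies at {7, 17}: a division algebra.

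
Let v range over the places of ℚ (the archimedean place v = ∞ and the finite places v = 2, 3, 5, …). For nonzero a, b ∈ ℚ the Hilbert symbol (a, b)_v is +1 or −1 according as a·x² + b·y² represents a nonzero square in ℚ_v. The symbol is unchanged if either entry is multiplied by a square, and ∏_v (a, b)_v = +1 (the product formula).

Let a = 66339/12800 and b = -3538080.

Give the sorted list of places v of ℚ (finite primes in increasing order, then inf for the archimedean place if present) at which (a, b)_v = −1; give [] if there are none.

[2, 3, 5, 13]

(a, b) ≡ (182, -2730) mod (ℚ^×)²; places V = {2, 3, 5, 7, 13, ∞}.
(a,b)_7: α=1, u≡5; β=1, v≡2 (mod 7); (5|7)=-1, (2|7)=+1; sign (−1)^1·-1^1·+1^1 = +1.
(a,b)_5: α=-2, u≡2; β=1, v≡4 (mod 5); (2|5)=-1, (4|5)=+1; sign (−1)^0·-1^1·+1^-2 = -1.
(a,b)_2: α=-9, β=5; u≡3, v≡3 (mod 8); ε(u)ε(v)=1·1, αω(v)=-9·1, βω(u)=5·1; sum ≡ 1  ⇒  -1.
(a,b)_3: α=6, u≡2; β=5, v≡2 (mod 3); (2|3)=-1, (2|3)=-1; sign (−1)^0·-1^5·-1^6 = -1.
(a,b)_13: α=1, u≡9; β=1, v≡8 (mod 13); (9|13)=+1, (8|13)=-1; sign (−1)^0·+1^1·-1^1 = -1.
(a,b)_∞: sgn(182)=+, sgn(-2730)=−, so +1.
|Ram(182, -2730)| = 4, even; anisotropic at {2, 3, 5, 13}.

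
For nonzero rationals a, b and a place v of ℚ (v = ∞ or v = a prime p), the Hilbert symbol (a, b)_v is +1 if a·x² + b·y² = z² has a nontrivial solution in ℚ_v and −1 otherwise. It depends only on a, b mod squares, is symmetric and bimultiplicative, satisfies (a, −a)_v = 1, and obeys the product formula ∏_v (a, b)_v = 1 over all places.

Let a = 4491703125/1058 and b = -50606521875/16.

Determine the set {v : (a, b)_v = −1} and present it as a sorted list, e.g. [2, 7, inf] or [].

[2, 5]

Mod squares: a ≡ 42, b ≡ -35. Check v ∈ {∞, 2, 3, 5, 7, 13, 23}.
v=2: v_2(a)=-1, v_2(b)=-4; units ≡ 5, 5 (mod 8); ε·ε+αω+βω = 0·0+-1·1+-4·1 ≡ 1  ⇒  (a,b)_2 = -1.
v=13: a=13^2·(≡3), b=13^4·(≡4) mod 13; (3|13)=+1, (4|13)=+1; (−1)^{2·4·6}·(+1)^4·(+1)^2 = +1.
v=5: a=5^6·(≡3), b=5^5·(≡3) mod 5; (3|5)=-1, (3|5)=-1; (−1)^{6·5·2}·(-1)^5·(-1)^6 = -1.
v=3: a=3^5·(≡2), b=3^4·(≡1) mod 3; (2|3)=-1, (1|3)=+1; (−1)^{5·4·1}·(-1)^4·(+1)^5 = +1.
v=23: a=23^-2·(≡14), b=23^0·(≡19) mod 23; (14|23)=-1, (19|23)=-1; (−1)^{-2·0·11}·(-1)^0·(-1)^-2 = +1.
v=7: a=7^1·(≡5), b=7^1·(≡1) mod 7; (5|7)=-1, (1|7)=+1; (−1)^{1·1·3}·(-1)^1·(+1)^1 = +1.
v=∞: 42 > 0 and -35 < 0  ⇒  (a,b)_∞ = +1.
|Ram(42, -35)| = 2, even; anisotropic at {2, 5}.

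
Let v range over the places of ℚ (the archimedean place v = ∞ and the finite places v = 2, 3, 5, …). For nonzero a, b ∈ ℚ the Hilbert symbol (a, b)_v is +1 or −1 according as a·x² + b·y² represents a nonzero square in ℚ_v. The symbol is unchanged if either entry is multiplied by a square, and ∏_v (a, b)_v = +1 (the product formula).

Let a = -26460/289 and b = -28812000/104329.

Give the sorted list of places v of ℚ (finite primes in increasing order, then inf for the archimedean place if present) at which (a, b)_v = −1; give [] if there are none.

[5, inf]

Mod squares: a ≡ -15, b ≡ -30. Check v ∈ {∞, 2, 3, 5, 7, 17, 19}.
v=3: a=3^3·(≡1), b=3^1·(≡2) mod 3; (1|3)=+1, (2|3)=-1; (−1)^{3·1·1}·(+1)^1·(-1)^3 = +1.
v=∞: -15 < 0 and -30 < 0  ⇒  (a,b)_∞ = -1.
v=7: a=7^2·(≡3), b=7^4·(≡5) mod 7; (3|7)=-1, (5|7)=-1; (−1)^{2·4·3}·(-1)^4·(-1)^2 = +1.
v=5: a=5^1·(≡2), b=5^3·(≡1) mod 5; (2|5)=-1, (1|5)=+1; (−1)^{1·3·2}·(-1)^3·(+1)^1 = -1.
v=17: a=17^-2·(≡9), b=17^-2·(≡2) mod 17; (9|17)=+1, (2|17)=+1; (−1)^{-2·-2·8}·(+1)^-2·(+1)^-2 = +1.
v=19: a=19^0·(≡16), b=19^-2·(≡14) mod 19; (16|19)=+1, (14|19)=-1; (−1)^{0·-2·9}·(+1)^-2·(-1)^0 = +1.
v=2: v_2(a)=2, v_2(b)=5; units ≡ 1, 1 (mod 8); ε·ε+αω+βω = 0·0+2·0+5·0 ≡ 0  ⇒  (a,b)_2 = +1.
|Ram(-15, -30)| = 2, even; anisotropic at {5, ∞}.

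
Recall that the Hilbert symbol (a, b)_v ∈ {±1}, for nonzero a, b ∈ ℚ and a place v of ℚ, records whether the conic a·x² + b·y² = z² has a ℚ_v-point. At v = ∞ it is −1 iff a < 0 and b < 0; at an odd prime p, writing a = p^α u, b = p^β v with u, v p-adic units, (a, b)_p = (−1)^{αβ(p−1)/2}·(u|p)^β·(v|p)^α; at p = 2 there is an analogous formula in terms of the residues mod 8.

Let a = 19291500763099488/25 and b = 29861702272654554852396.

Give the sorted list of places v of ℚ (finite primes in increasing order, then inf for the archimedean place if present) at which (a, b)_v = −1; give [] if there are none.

(a, b) ≡ (16422, 8211) mod (ℚ^×)²; places V = {2, 3, 5, 7, 11, 17, 23, ∞}.
(a,b)_7: α=3, u≡4; β=3, v≡1 (mod 7); (4|7)=+1, (1|7)=+1; sign (−1)^1·+1^3·+1^3 = -1.
(a,b)_3: α=5, u≡2; β=9, v≡1 (mod 3); (2|3)=-1, (1|3)=+1; sign (−1)^1·-1^9·+1^5 = +1.
(a,b)_∞: sgn(16422)=+, sgn(8211)=+, so +1.
(a,b)_17: α=3, u≡12; β=5, v≡6 (mod 17); (12|17)=-1, (6|17)=-1; sign (−1)^0·-1^5·-1^3 = +1.
(a,b)_23: α=3, u≡16; β=5, v≡3 (mod 23); (16|23)=+1, (3|23)=+1; sign (−1)^1·+1^5·+1^3 = -1.
(a,b)_11: α=2, u≡10; β=2, v≡1 (mod 11); (10|11)=-1, (1|11)=+1; sign (−1)^0·-1^2·+1^2 = +1.
(a,b)_5: α=-2, u≡3; β=0, v≡1 (mod 5); (3|5)=-1, (1|5)=+1; sign (−1)^0·-1^0·+1^-2 = +1.
(a,b)_2: α=5, β=2; u≡3, v≡3 (mod 8); ε(u)ε(v)=1·1, αω(v)=5·1, βω(u)=2·1; sum ≡ 0  ⇒  +1.
|Ram(16422, 8211)| = 2, even; anisotropic at {7, 23}.

[7, 23]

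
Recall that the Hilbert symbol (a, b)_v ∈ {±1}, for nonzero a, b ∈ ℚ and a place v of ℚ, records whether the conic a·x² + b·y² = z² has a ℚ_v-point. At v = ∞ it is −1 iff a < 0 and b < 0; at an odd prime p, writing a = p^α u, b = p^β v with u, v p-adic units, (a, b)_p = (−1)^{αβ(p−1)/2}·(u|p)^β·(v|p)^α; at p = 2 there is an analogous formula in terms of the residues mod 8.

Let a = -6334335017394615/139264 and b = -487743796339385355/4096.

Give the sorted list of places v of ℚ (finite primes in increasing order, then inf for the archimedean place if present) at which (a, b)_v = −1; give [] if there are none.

[2, 5, 7, inf]

(a, b) ≡ (-82110, -3795) mod (ℚ^×)²; places V = {2, 3, 5, 7, 11, 17, 19, 23, 41, ∞}.
(a,b)_11: α=2, u≡9; β=3, v≡8 (mod 11); (9|11)=+1, (8|11)=-1; sign (−1)^0·+1^3·-1^2 = +1.
(a,b)_19: α=2, u≡2; β=2, v≡11 (mod 19); (2|19)=-1, (11|19)=+1; sign (−1)^0·-1^2·+1^2 = +1.
(a,b)_∞: sgn(-82110)=−, sgn(-3795)=−, so -1.
(a,b)_7: α=3, u≡2; β=4, v≡6 (mod 7); (2|7)=+1, (6|7)=-1; sign (−1)^0·+1^4·-1^3 = -1.
(a,b)_23: α=1, u≡1; β=1, v≡19 (mod 23); (1|23)=+1, (19|23)=-1; sign (−1)^1·+1^1·-1^1 = +1.
(a,b)_2: α=-13, β=-12; u≡1, v≡5 (mod 8); ε(u)ε(v)=0·0, αω(v)=-13·1, βω(u)=-12·0; sum ≡ 1  ⇒  -1.
(a,b)_5: α=1, u≡3; β=1, v≡4 (mod 5); (3|5)=-1, (4|5)=+1; sign (−1)^0·-1^1·+1^1 = -1.
(a,b)_17: α=-1, u≡2; β=0, v≡2 (mod 17); (2|17)=+1, (2|17)=+1; sign (−1)^0·+1^0·+1^-1 = +1.
(a,b)_41: α=2, u≡17; β=2, v≡21 (mod 41); (17|41)=-1, (21|41)=+1; sign (−1)^0·-1^2·+1^2 = +1.
(a,b)_3: α=7, u≡2; β=7, v≡1 (mod 3); (2|3)=-1, (1|3)=+1; sign (−1)^1·-1^7·+1^7 = +1.
(-82110, -3795 / ℚ) ramifies at {2, 5, 7, ∞}: a division algebra.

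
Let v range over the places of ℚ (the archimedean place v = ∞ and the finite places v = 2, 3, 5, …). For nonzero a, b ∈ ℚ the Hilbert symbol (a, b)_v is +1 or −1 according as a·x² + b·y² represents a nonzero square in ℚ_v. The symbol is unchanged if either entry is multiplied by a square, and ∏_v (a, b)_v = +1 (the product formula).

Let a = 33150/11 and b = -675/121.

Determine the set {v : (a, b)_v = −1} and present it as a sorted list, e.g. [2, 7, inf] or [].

(a, b) ≡ (14586, -3) mod (ℚ^×)²; places V = {2, 3, 5, 11, 13, 17, ∞}.
(a,b)_5: α=2, u≡1; β=2, v≡3 (mod 5); (1|5)=+1, (3|5)=-1; sign (−1)^0·+1^2·-1^2 = +1.
(a,b)_∞: sgn(14586)=+, sgn(-3)=−, so +1.
(a,b)_2: α=1, β=0; u≡5, v≡5 (mod 8); ε(u)ε(v)=0·0, αω(v)=1·1, βω(u)=0·1; sum ≡ 1  ⇒  -1.
(a,b)_17: α=1, u≡15; β=0, v≡11 (mod 17); (15|17)=+1, (11|17)=-1; sign (−1)^0·+1^0·-1^1 = -1.
(a,b)_3: α=1, u≡2; β=3, v≡2 (mod 3); (2|3)=-1, (2|3)=-1; sign (−1)^1·-1^3·-1^1 = -1.
(a,b)_13: α=1, u≡12; β=0, v≡10 (mod 13); (12|13)=+1, (10|13)=+1; sign (−1)^0·+1^0·+1^1 = +1.
(a,b)_11: α=-1, u≡7; β=-2, v≡7 (mod 11); (7|11)=-1, (7|11)=-1; sign (−1)^0·-1^-2·-1^-1 = -1.
Ram(14586, -3) = {2, 3, 11, 17}; no ℚ_2-point on the conic.

[2, 3, 11, 17]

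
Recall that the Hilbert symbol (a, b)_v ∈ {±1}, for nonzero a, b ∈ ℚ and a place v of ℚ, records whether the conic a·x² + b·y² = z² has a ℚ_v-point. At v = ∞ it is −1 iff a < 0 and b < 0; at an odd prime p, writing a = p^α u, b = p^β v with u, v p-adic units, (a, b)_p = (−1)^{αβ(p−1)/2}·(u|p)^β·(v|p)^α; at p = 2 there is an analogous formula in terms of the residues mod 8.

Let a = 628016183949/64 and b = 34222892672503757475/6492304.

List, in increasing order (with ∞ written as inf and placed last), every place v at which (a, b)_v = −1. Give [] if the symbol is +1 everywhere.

(a, b) ≡ (207669, 11) mod (ℚ^×)²; places V = {2, 3, 5, 7, 11, 13, 23, 29, 31, 37, 47, ∞}.
(a,b)_31: α=1, u≡29; β=2, v≡13 (mod 31); (29|31)=-1, (13|31)=-1; sign (−1)^0·-1^2·-1^1 = -1.
(a,b)_23: α=0, u≡9; β=2, v≡19 (mod 23); (9|23)=+1, (19|23)=-1; sign (−1)^0·+1^2·-1^0 = +1.
(a,b)_47: α=2, u≡33; β=2, v≡35 (mod 47); (33|47)=-1, (35|47)=-1; sign (−1)^0·-1^2·-1^2 = +1.
(a,b)_7: α=1, u≡2; β=-4, v≡4 (mod 7); (2|7)=+1, (4|7)=+1; sign (−1)^0·+1^-4·+1^1 = +1.
(a,b)_2: α=-6, β=-4; u≡5, v≡3 (mod 8); ε(u)ε(v)=0·1, αω(v)=-6·1, βω(u)=-4·1; sum ≡ 0  ⇒  +1.
(a,b)_29: α=1, u≡19; β=2, v≡27 (mod 29); (19|29)=-1, (27|29)=-1; sign (−1)^0·-1^2·-1^1 = -1.
(a,b)_13: α=0, u≡2; β=-2, v≡6 (mod 13); (2|13)=-1, (6|13)=-1; sign (−1)^0·-1^-2·-1^0 = +1.
(a,b)_∞: sgn(207669)=+, sgn(11)=+, so +1.
(a,b)_5: α=0, u≡1; β=2, v≡1 (mod 5); (1|5)=+1, (1|5)=+1; sign (−1)^0·+1^2·+1^0 = +1.
(a,b)_11: α=1, u≡4; β=5, v≡4 (mod 11); (4|11)=+1, (4|11)=+1; sign (−1)^1·+1^5·+1^1 = -1.
(a,b)_3: α=1, u≡1; β=2, v≡2 (mod 3); (1|3)=+1, (2|3)=-1; sign (−1)^0·+1^2·-1^1 = -1.
(a,b)_37: α=2, u≡9; β=0, v≡9 (mod 37); (9|37)=+1, (9|37)=+1; sign (−1)^0·+1^0·+1^2 = +1.
Ram(207669, 11) = {3, 11, 29, 31}; no ℚ_3-point on the conic.

[3, 11, 29, 31]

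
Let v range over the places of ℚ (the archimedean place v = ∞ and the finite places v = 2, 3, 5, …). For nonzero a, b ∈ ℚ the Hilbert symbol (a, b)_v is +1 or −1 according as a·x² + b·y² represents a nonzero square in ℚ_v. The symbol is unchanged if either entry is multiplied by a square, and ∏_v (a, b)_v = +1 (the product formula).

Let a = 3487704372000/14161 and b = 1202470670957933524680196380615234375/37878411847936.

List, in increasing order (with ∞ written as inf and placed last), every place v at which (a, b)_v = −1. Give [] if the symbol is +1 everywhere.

[3, 5, 19, 29]

(a, b) ≡ (1151970, 6815) mod (ℚ^×)²; places V = {2, 3, 5, 7, 11, 13, 17, 19, 29, 43, 47, ∞}.
(a,b)_17: α=-2, u≡1; β=-4, v≡16 (mod 17); (1|17)=+1, (16|17)=+1; sign (−1)^0·+1^-4·+1^-2 = +1.
(a,b)_2: α=5, β=-8; u≡1, v≡7 (mod 8); ε(u)ε(v)=0·1, αω(v)=5·0, βω(u)=-8·0; sum ≡ 0  ⇒  +1.
(a,b)_7: α=-2, u≡1; β=0, v≡2 (mod 7); (1|7)=+1, (2|7)=+1; sign (−1)^0·+1^0·+1^-2 = +1.
(a,b)_43: α=1, u≡4; β=2, v≡35 (mod 43); (4|43)=+1, (35|43)=+1; sign (−1)^0·+1^2·+1^1 = +1.
(a,b)_3: α=3, u≡2; β=8, v≡2 (mod 3); (2|3)=-1, (2|3)=-1; sign (−1)^0·-1^8·-1^3 = -1.
(a,b)_29: α=2, u≡11; β=5, v≡3 (mod 29); (11|29)=-1, (3|29)=-1; sign (−1)^0·-1^5·-1^2 = -1.
(a,b)_11: α=0, u≡6; β=-6, v≡10 (mod 11); (6|11)=-1, (10|11)=-1; sign (−1)^0·-1^-6·-1^0 = +1.
(a,b)_19: α=1, u≡17; β=2, v≡15 (mod 19); (17|19)=+1, (15|19)=-1; sign (−1)^0·+1^2·-1^1 = -1.
(a,b)_5: α=3, u≡1; β=17, v≡2 (mod 5); (1|5)=+1, (2|5)=-1; sign (−1)^0·+1^17·-1^3 = -1.
(a,b)_∞: sgn(1151970)=+, sgn(6815)=+, so +1.
(a,b)_13: α=0, u≡1; β=2, v≡4 (mod 13); (1|13)=+1, (4|13)=+1; sign (−1)^0·+1^2·+1^0 = +1.
(a,b)_47: α=1, u≡5; β=3, v≡12 (mod 47); (5|47)=-1, (12|47)=+1; sign (−1)^1·-1^3·+1^1 = +1.
|Ram(1151970, 6815)| = 4, even; anisotropic at {3, 5, 19, 29}.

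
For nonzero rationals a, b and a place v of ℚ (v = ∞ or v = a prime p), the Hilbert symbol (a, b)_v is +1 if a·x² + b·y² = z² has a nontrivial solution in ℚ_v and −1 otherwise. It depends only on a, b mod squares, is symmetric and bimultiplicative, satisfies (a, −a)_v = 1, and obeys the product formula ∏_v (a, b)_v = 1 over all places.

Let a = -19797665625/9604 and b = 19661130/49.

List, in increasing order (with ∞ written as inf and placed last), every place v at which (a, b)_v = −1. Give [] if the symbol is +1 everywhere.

[5, 31]

Mod squares: a ≡ -465, b ≡ 26970. Check v ∈ {∞, 2, 3, 5, 7, 29, 31}.
v=3: a=3^5·(≡1), b=3^7·(≡2) mod 3; (1|3)=+1, (2|3)=-1; (−1)^{5·7·1}·(+1)^7·(-1)^5 = +1.
v=5: a=5^5·(≡3), b=5^1·(≡4) mod 5; (3|5)=-1, (4|5)=+1; (−1)^{5·1·2}·(-1)^1·(+1)^5 = -1.
v=∞: -465 < 0 and 26970 > 0  ⇒  (a,b)_∞ = +1.
v=29: a=29^2·(≡25), b=29^1·(≡12) mod 29; (25|29)=+1, (12|29)=-1; (−1)^{2·1·14}·(+1)^1·(-1)^2 = +1.
v=2: v_2(a)=-2, v_2(b)=1; units ≡ 7, 5 (mod 8); ε·ε+αω+βω = 1·0+-2·1+1·0 ≡ 0  ⇒  (a,b)_2 = +1.
v=7: a=7^-4·(≡1), b=7^-2·(≡6) mod 7; (1|7)=+1, (6|7)=-1; (−1)^{-4·-2·3}·(+1)^-2·(-1)^-4 = +1.
v=31: a=31^1·(≡20), b=31^1·(≡19) mod 31; (20|31)=+1, (19|31)=+1; (−1)^{1·1·15}·(+1)^1·(+1)^1 = -1.
(-465, 26970 / ℚ) ramifies at {5, 31}: a division algebra.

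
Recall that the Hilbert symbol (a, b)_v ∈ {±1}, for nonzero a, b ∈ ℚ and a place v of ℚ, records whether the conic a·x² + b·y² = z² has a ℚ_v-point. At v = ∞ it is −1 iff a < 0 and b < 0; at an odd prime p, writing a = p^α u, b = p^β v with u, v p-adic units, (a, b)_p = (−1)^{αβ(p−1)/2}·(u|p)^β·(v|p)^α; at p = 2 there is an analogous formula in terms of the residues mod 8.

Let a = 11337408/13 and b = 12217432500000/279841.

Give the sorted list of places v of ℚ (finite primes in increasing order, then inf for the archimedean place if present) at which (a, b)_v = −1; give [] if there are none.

[13, 17]

Mod squares: a ≡ 39, b ≡ 3570. Check v ∈ {∞, 2, 3, 5, 7, 13, 17, 23}.
v=23: a=23^0·(≡12), b=23^-4·(≡7) mod 23; (12|23)=+1, (7|23)=-1; (−1)^{0·-4·11}·(+1)^-4·(-1)^0 = +1.
v=17: a=17^0·(≡7), b=17^1·(≡5) mod 17; (7|17)=-1, (5|17)=-1; (−1)^{0·1·8}·(-1)^1·(-1)^0 = -1.
v=13: a=13^-1·(≡4), b=13^2·(≡2) mod 13; (4|13)=+1, (2|13)=-1; (−1)^{-1·2·6}·(+1)^2·(-1)^-1 = -1.
v=3: a=3^11·(≡1), b=3^5·(≡2) mod 3; (1|3)=+1, (2|3)=-1; (−1)^{11·5·1}·(+1)^5·(-1)^11 = +1.
v=2: v_2(a)=6, v_2(b)=5; units ≡ 7, 1 (mod 8); ε·ε+αω+βω = 1·0+6·0+5·0 ≡ 0  ⇒  (a,b)_2 = +1.
v=5: a=5^0·(≡1), b=5^7·(≡1) mod 5; (1|5)=+1, (1|5)=+1; (−1)^{0·7·2}·(+1)^7·(+1)^0 = +1.
v=7: a=7^0·(≡2), b=7^1·(≡3) mod 7; (2|7)=+1, (3|7)=-1; (−1)^{0·1·3}·(+1)^1·(-1)^0 = +1.
v=∞: 39 > 0 and 3570 > 0  ⇒  (a,b)_∞ = +1.
Ram(39, 3570) = {13, 17}; no ℚ_13-point on the conic.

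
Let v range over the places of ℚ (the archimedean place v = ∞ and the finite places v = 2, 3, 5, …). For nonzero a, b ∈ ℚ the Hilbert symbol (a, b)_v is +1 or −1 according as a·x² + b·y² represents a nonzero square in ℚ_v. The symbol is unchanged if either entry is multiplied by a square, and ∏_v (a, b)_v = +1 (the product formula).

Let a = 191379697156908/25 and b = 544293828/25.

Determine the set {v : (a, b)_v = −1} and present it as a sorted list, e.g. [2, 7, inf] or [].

Mod squares: a ≡ 43, b ≡ 8177. Check v ∈ {∞, 2, 3, 5, 13, 17, 37, 43}.
v=∞: 43 > 0 and 8177 > 0  ⇒  (a,b)_∞ = +1.
v=37: a=37^2·(≡18), b=37^1·(≡34) mod 37; (18|37)=-1, (34|37)=+1; (−1)^{2·1·18}·(-1)^1·(+1)^2 = -1.
v=17: a=17^2·(≡13), b=17^1·(≡12) mod 17; (13|17)=+1, (12|17)=-1; (−1)^{2·1·8}·(+1)^1·(-1)^2 = +1.
v=13: a=13^2·(≡3), b=13^1·(≡6) mod 13; (3|13)=+1, (6|13)=-1; (−1)^{2·1·6}·(+1)^1·(-1)^2 = +1.
v=43: a=43^3·(≡31), b=43^2·(≡29) mod 43; (31|43)=+1, (29|43)=-1; (−1)^{3·2·21}·(+1)^2·(-1)^3 = -1.
v=3: a=3^2·(≡1), b=3^2·(≡2) mod 3; (1|3)=+1, (2|3)=-1; (−1)^{2·2·1}·(+1)^2·(-1)^2 = +1.
v=5: a=5^-2·(≡3), b=5^-2·(≡3) mod 5; (3|5)=-1, (3|5)=-1; (−1)^{-2·-2·2}·(-1)^-2·(-1)^-2 = +1.
v=2: v_2(a)=2, v_2(b)=2; units ≡ 3, 1 (mod 8); ε·ε+αω+βω = 1·0+2·0+2·1 ≡ 0  ⇒  (a,b)_2 = +1.
Ram(43, 8177) = {37, 43}; no ℚ_37-point on the conic.

[37, 43]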